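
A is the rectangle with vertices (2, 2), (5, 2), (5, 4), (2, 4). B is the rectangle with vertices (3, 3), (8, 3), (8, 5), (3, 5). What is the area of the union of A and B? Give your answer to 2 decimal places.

14.00

By inclusion–exclusion:
Individual areas: |A| = 6, |B| = 10.
|A∩B|: x∈[3,5], y∈[3,4] → 2·1 = 2.
|A ∪ B| = 16 − 2 = 14.00.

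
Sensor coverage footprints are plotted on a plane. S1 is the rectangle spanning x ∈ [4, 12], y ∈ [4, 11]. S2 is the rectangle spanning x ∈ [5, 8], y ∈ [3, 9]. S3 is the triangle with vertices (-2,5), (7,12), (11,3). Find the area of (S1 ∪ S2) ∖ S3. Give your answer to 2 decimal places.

24.24

|S1 ∪ S2| = 59.
|(S1 ∪ S2) ∩ S3| = 34.761.
|(S1 ∪ S2) ∖ S3| = 59 − 34.761 = 24.24.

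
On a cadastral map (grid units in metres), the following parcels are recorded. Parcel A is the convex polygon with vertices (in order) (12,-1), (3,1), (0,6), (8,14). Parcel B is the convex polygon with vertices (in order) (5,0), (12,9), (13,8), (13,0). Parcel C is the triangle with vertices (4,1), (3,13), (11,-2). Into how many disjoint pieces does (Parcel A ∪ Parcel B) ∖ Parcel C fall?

(Parcel A ∪ Parcel B) ∖ Parcel C splits into 3 disjoint pieces (area 0.2857, area 17.6154, area 61.0153).

3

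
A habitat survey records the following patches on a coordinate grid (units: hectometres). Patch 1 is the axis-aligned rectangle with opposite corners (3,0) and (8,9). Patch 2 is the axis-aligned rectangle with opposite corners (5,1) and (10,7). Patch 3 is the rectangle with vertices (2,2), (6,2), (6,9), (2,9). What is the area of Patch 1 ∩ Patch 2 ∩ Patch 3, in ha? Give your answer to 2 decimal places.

5.00

The intersection is the polygon with vertices (5,7), (6,7), (6,2), (5,2).
By the shoelace formula its area is 5.00.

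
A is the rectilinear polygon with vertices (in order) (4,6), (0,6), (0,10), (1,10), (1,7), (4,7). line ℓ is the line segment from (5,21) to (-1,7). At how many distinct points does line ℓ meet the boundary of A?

2

The segment meets the boundary at (0,9.333), (0.286,10).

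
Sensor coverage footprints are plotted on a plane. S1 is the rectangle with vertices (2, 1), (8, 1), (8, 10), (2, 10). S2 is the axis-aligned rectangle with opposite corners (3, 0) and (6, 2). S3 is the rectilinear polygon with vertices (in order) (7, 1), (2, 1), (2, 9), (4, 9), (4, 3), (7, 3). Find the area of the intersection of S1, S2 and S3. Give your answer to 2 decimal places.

3.00

The intersection is the polygon with vertices (3,2), (6,2), (6,1), (3,1).
By the shoelace formula its area is 3.00.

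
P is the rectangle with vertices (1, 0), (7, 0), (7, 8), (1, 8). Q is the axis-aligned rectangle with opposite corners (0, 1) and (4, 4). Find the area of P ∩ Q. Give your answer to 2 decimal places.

9.00

|P∩Q|: x∈[1,4], y∈[1,4] → 3·3 = 9.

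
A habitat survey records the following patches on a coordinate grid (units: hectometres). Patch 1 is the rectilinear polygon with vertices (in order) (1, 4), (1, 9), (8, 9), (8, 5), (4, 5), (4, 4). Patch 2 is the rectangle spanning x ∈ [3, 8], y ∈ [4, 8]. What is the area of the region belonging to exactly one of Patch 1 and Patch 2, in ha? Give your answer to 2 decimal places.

|Patch 1| = 31, |Patch 2| = 20, |Patch 1∩Patch 2| = 16.
|Patch 1 △ Patch 2| = |Patch 1| + |Patch 2| − 2·|Patch 1∩Patch 2| = 31 + 20 − 32 = 19.00.

19.00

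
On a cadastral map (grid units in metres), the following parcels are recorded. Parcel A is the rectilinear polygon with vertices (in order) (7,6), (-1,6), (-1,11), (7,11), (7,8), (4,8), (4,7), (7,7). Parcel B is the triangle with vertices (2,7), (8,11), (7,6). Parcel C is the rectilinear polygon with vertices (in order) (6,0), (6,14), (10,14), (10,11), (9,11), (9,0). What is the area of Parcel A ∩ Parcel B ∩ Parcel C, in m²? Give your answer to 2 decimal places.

2.90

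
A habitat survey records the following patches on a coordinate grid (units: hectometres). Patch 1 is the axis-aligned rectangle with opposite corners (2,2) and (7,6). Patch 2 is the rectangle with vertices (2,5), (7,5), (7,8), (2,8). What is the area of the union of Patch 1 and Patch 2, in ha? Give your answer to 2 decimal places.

By inclusion–exclusion:
Individual areas: |Patch 1| = 20, |Patch 2| = 15.
|Patch 1∩Patch 2|: x∈[2,7], y∈[5,6] → 5·1 = 5.
|Patch 1 ∪ Patch 2| = 35 − 5 = 30.00.

30.00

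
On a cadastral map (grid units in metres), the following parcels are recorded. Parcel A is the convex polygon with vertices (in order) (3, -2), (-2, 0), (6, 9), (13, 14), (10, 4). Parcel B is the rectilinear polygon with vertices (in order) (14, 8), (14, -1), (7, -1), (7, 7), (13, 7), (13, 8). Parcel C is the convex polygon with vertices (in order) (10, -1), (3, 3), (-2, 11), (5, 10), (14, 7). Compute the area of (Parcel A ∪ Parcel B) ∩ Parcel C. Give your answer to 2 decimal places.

|Parcel A ∪ Parcel B| = 130.2929.
|(Parcel A ∪ Parcel B) ∩ Parcel C| = 69.19.

69.19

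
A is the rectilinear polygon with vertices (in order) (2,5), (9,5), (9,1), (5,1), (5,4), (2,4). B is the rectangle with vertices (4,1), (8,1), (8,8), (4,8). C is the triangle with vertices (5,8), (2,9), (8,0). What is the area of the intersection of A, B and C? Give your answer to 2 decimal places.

The intersection is the polygon with vertices (7.333,1), (4.667,5), (6.125,5), (7.625,1).
By the shoelace formula its area is 3.50.

3.50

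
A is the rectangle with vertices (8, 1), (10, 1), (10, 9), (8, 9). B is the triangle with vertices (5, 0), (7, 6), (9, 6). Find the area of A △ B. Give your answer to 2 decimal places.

20.50

|A| = 16, |B| = 6, |A∩B| = 0.75.
|A △ B| = |A| + |B| − 2·|A∩B| = 16 + 6 − 1.5 = 20.50.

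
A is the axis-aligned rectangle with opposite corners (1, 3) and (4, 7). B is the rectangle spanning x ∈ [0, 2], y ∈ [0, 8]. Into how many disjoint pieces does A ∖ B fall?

1

A ∖ B is a single connected region.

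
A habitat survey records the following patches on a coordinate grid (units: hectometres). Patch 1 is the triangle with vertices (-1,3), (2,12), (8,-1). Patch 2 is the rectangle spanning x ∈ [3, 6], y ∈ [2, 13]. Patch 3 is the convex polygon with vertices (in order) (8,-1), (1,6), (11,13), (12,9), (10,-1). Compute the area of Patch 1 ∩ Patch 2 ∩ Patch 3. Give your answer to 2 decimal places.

The intersection is the polygon with vertices (6,2), (5,2), (3,4), (3,7.4), (3.849,7.994), (6,3.333).
By the shoelace formula its area is 10.72.

10.72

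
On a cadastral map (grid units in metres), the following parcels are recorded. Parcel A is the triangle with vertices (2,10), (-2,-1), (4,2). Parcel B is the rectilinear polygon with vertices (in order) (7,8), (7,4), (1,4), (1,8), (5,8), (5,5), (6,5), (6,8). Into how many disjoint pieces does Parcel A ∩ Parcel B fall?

Parcel A ∩ Parcel B is a single connected region.

1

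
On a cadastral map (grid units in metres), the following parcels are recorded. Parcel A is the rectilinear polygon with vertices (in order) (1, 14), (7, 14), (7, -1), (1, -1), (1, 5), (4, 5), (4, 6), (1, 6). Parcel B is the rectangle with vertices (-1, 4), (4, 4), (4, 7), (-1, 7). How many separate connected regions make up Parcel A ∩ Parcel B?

2

Parcel A ∩ Parcel B splits into 2 disjoint pieces (area 3, area 3).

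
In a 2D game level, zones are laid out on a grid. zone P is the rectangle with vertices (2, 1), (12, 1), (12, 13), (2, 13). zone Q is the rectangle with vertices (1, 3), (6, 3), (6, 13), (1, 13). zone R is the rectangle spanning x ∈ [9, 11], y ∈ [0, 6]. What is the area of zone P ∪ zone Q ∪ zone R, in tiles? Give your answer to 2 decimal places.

By inclusion–exclusion:
Individual areas: |zone P| = 120, |zone Q| = 50, |zone R| = 12.
|zone P∩zone Q|: x∈[2,6], y∈[3,13] → 4·10 = 40.
|zone P∩zone R|: x∈[9,11], y∈[1,6] → 2·5 = 10.
|zone Q∩zone R| = 0 (no overlap).
|zone P∩zone Q∩zone R| = 0.
|zone P ∪ zone Q ∪ zone R| = 182 − 50 + 0 = 132.00.

132.00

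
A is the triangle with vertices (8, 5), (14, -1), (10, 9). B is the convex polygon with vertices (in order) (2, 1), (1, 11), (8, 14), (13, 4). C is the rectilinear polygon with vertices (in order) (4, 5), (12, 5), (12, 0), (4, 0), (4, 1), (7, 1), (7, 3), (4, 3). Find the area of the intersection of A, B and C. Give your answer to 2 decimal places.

4.88

The intersection is the polygon with vertices (12,4), (12,3.727), (9.857,3.143), (8,5), (11.6,5).
By the shoelace formula its area is 4.88.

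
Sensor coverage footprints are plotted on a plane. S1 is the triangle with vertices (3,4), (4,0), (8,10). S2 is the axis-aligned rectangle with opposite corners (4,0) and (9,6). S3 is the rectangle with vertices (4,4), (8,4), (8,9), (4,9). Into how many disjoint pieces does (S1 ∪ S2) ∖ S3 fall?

2

(S1 ∪ S2) ∖ S3 splits into 2 disjoint pieces (area 24.6, area 0.2167).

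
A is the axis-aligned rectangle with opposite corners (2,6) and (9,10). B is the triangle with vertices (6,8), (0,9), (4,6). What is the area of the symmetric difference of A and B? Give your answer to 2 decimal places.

|A| = 28, |B| = 7, |A∩B| = 5.8333.
|A △ B| = |A| + |B| − 2·|A∩B| = 28 + 7 − 11.6667 = 23.33.

23.33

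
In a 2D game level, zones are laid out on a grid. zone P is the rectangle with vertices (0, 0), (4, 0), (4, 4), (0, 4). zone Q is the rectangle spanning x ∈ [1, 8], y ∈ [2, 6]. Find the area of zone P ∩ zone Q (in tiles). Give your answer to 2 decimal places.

|zone P∩zone Q|: x∈[1,4], y∈[2,4] → 3·2 = 6.

6.00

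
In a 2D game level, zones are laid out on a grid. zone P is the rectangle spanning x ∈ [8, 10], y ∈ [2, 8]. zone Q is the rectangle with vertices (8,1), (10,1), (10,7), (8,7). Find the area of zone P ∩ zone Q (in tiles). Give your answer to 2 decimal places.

10.00

|zone P∩zone Q|: x∈[8,10], y∈[2,7] → 2·5 = 10.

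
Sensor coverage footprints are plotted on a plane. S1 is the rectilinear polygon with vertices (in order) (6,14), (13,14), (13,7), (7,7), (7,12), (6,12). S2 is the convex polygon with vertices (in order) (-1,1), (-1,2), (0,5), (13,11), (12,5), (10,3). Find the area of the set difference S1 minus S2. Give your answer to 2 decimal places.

29.64

|S1| = 44, |S1∩S2| = 14.359.
|S1 ∖ S2| = |S1| − |S1∩S2| = 44 − 14.359 = 29.64.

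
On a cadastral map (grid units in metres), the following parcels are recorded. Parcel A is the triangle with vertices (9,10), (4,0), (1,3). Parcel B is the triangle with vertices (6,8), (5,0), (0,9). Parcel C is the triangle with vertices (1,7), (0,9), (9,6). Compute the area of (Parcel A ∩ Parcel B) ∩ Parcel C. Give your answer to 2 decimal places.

0.34

The region (Parcel A ∩ Parcel B) ∩ Parcel C is the polygon with vertices (5.69,7.103), (5.88,7.04), (5.8,6.4), (5,6.5).
By the shoelace formula its area is 0.34.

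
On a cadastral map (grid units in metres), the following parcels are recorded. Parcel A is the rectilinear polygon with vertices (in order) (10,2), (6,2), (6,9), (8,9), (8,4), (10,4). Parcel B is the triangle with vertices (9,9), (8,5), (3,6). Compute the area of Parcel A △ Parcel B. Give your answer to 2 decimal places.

17.30

|Parcel A| = 18, |Parcel B| = 10.5, |Parcel A∩Parcel B| = 5.6.
|Parcel A △ Parcel B| = |Parcel A| + |Parcel B| − 2·|Parcel A∩Parcel B| = 18 + 10.5 − 11.2 = 17.30.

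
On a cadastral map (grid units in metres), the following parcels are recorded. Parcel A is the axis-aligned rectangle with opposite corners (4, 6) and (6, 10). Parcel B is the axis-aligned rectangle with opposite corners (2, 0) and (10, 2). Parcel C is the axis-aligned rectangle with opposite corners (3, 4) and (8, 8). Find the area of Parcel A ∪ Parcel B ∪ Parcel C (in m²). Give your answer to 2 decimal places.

By inclusion–exclusion:
Individual areas: |Parcel A| = 8, |Parcel B| = 16, |Parcel C| = 20.
|Parcel A∩Parcel B| = 0 (no overlap).
|Parcel A∩Parcel C|: x∈[4,6], y∈[6,8] → 2·2 = 4.
|Parcel B∩Parcel C| = 0 (no overlap).
|Parcel A∩Parcel B∩Parcel C| = 0.
|Parcel A ∪ Parcel B ∪ Parcel C| = 44 − 4 + 0 = 40.00.

40.00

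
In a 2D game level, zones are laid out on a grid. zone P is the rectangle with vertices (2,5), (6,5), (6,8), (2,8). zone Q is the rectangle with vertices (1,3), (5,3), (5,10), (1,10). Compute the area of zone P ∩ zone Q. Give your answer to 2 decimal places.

|zone P∩zone Q|: x∈[2,5], y∈[5,8] → 3·3 = 9.

9.00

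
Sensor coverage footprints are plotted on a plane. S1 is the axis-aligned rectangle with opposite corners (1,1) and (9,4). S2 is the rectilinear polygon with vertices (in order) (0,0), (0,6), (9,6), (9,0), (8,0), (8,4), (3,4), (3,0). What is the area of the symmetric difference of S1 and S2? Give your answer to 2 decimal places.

|S1| = 24, |S2| = 34, |S1∩S2| = 9.
|S1 △ S2| = |S1| + |S2| − 2·|S1∩S2| = 24 + 34 − 18 = 40.00.

40.00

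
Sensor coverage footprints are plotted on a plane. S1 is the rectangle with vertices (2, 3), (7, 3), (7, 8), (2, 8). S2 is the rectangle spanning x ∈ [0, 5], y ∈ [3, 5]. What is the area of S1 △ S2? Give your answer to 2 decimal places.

23.00

|S1∩S2|: x∈[2,5], y∈[3,5] → 3·2 = 6.
|S1 △ S2| = |S1| + |S2| − 2·|S1∩S2| = 25 + 10 − 12 = 23.00.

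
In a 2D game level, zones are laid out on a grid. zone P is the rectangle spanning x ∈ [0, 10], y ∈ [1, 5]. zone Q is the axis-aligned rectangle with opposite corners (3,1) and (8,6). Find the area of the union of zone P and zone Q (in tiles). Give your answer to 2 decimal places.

By inclusion–exclusion:
Individual areas: |zone P| = 40, |zone Q| = 25.
|zone P∩zone Q|: x∈[3,8], y∈[1,5] → 5·4 = 20.
|zone P ∪ zone Q| = 65 − 20 = 45.00.

45.00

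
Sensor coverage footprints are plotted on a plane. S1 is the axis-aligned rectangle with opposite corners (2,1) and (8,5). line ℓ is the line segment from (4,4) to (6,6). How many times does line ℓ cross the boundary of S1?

The segment meets the boundary at (5,5).

1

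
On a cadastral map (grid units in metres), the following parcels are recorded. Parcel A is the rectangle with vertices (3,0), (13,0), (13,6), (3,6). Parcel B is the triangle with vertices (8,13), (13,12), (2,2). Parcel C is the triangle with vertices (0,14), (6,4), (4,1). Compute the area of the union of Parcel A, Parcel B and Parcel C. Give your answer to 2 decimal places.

96.18

By inclusion–exclusion:
Individual areas: |Parcel A| = 60, |Parcel B| = 30.5, |Parcel C| = 19.
|Parcel A∩Parcel B| = 3.9742.
|Parcel A∩Parcel C| = 9.175.
|Parcel B∩Parcel C| = 3.189.
|Parcel A∩Parcel B∩Parcel C| = 3.0222.
|Parcel A ∪ Parcel B ∪ Parcel C| = 109.5 − 16.3383 + 3.0222 = 96.18.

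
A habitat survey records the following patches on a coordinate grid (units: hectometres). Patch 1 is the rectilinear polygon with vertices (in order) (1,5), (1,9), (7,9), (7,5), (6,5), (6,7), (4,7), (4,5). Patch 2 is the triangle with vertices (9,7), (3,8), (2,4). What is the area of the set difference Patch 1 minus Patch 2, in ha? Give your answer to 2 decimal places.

13.14

|Patch 1| = 20, |Patch 1∩Patch 2| = 6.8631.
|Patch 1 ∖ Patch 2| = |Patch 1| − |Patch 1∩Patch 2| = 20 − 6.8631 = 13.14.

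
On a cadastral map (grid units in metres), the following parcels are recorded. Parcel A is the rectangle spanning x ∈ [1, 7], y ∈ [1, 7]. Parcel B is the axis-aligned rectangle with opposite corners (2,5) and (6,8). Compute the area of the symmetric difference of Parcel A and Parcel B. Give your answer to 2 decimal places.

|Parcel A∩Parcel B|: x∈[2,6], y∈[5,7] → 4·2 = 8.
|Parcel A △ Parcel B| = |Parcel A| + |Parcel B| − 2·|Parcel A∩Parcel B| = 36 + 12 − 16 = 32.00.

32.00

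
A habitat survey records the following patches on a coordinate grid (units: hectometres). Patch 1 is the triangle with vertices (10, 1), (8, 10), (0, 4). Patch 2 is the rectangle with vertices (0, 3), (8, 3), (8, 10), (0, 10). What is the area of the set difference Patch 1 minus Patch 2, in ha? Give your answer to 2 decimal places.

11.67

|Patch 1| = 42, |Patch 1∩Patch 2| = 30.3333.
|Patch 1 ∖ Patch 2| = |Patch 1| − |Patch 1∩Patch 2| = 42 − 30.3333 = 11.67.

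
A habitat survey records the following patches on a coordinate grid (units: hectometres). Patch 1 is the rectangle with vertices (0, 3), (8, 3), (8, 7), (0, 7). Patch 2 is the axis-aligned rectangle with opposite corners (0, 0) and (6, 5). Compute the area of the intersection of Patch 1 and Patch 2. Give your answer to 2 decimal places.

12.00

|Patch 1∩Patch 2|: x∈[0,6], y∈[3,5] → 6·2 = 12.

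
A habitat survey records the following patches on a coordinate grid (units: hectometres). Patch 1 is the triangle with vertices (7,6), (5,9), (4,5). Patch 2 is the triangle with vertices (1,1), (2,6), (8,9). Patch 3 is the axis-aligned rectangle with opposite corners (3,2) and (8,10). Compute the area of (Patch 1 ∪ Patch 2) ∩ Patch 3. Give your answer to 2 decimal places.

10.40

|Patch 1 ∪ Patch 2| = 15.8617.
|(Patch 1 ∪ Patch 2) ∩ Patch 3| = 10.40.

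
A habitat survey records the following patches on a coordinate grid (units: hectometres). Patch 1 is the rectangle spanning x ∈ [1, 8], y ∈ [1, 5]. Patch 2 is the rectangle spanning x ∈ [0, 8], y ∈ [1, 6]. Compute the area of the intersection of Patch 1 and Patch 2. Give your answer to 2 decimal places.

|Patch 1∩Patch 2|: x∈[1,8], y∈[1,5] → 7·4 = 28.

28.00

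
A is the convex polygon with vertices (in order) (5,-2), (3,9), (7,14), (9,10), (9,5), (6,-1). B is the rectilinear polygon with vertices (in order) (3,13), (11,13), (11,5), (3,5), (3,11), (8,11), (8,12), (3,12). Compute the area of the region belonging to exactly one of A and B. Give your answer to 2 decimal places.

47.71

|A| = 58.5, |B| = 59, |A∩B| = 34.8955.
|A △ B| = |A| + |B| − 2·|A∩B| = 58.5 + 59 − 69.7909 = 47.71.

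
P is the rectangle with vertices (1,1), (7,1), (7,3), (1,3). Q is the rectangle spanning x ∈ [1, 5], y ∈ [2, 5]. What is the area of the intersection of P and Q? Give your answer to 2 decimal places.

4.00

|P∩Q|: x∈[1,5], y∈[2,3] → 4·1 = 4.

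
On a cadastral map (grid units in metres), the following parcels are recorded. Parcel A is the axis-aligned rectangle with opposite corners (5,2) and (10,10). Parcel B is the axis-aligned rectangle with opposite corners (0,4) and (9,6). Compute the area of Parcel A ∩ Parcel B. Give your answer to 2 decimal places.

8.00

|Parcel A∩Parcel B|: x∈[5,9], y∈[4,6] → 4·2 = 8.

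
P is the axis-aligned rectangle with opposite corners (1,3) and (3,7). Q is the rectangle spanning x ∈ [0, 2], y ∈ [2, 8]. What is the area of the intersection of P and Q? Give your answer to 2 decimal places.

|P∩Q|: x∈[1,2], y∈[3,7] → 1·4 = 4.

4.00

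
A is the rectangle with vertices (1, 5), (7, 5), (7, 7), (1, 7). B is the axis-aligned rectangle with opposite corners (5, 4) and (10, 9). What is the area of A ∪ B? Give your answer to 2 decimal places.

By inclusion–exclusion:
Individual areas: |A| = 12, |B| = 25.
|A∩B|: x∈[5,7], y∈[5,7] → 2·2 = 4.
|A ∪ B| = 37 − 4 = 33.00.

33.00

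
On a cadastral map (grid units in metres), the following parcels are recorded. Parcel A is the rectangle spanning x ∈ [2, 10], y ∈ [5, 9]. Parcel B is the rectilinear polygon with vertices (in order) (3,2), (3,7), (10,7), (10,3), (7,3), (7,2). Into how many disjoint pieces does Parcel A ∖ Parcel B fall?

1

Parcel A ∖ Parcel B is a single connected region.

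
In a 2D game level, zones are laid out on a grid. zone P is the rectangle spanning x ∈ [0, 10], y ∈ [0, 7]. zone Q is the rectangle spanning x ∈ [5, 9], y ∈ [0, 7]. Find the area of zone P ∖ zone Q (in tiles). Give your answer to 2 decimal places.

42.00

|zone P∩zone Q|: x∈[5,9], y∈[0,7] → 4·7 = 28.
|zone P| = 70.
|zone P ∖ zone Q| = |zone P| − |zone P∩zone Q| = 70 − 28 = 42.00.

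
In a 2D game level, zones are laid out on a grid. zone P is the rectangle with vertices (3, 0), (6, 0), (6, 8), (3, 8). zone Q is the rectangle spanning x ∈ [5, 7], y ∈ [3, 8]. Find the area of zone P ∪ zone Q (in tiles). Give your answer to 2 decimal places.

29.00

By inclusion–exclusion:
Individual areas: |zone P| = 24, |zone Q| = 10.
|zone P∩zone Q|: x∈[5,6], y∈[3,8] → 1·5 = 5.
|zone P ∪ zone Q| = 34 − 5 = 29.00.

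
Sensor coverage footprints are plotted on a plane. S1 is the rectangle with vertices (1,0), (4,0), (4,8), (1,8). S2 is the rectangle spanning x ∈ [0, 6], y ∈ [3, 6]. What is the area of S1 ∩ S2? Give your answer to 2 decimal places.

|S1∩S2|: x∈[1,4], y∈[3,6] → 3·3 = 9.

9.00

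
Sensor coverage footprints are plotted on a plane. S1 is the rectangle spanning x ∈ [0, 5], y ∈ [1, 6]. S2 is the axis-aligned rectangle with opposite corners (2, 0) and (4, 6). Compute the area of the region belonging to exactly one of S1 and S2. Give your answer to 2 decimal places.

17.00

|S1∩S2|: x∈[2,4], y∈[1,6] → 2·5 = 10.
|S1 △ S2| = |S1| + |S2| − 2·|S1∩S2| = 25 + 12 − 20 = 17.00.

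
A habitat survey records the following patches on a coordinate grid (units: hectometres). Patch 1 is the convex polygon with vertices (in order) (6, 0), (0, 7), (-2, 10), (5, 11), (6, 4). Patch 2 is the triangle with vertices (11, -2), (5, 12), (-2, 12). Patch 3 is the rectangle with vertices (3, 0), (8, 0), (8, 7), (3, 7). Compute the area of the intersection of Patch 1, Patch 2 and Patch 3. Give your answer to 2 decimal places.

5.36

The intersection is the polygon with vertices (6,4), (6,3.385), (3,6.615), (3,7), (5.571,7).
By the shoelace formula its area is 5.36.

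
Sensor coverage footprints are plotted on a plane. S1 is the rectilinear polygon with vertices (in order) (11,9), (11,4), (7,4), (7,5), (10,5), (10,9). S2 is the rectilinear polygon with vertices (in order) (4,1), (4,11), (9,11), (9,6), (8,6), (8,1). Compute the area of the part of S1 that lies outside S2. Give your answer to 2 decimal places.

|S1| = 8, |S1∩S2| = 1.
|S1 ∖ S2| = |S1| − |S1∩S2| = 8 − 1 = 7.00.

7.00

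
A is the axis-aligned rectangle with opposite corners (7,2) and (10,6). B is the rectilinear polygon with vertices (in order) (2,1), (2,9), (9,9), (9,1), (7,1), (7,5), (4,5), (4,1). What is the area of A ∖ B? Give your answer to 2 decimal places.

|A| = 12, |A∩B| = 8.
|A ∖ B| = |A| − |A∩B| = 12 − 8 = 4.00.

4.00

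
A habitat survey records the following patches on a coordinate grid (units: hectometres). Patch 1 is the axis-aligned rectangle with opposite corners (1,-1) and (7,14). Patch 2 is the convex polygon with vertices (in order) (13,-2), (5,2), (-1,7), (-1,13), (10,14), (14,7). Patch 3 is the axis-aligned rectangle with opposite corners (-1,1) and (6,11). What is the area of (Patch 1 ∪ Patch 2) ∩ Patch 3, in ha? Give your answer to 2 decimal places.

59.67

The region (Patch 1 ∪ Patch 2) ∩ Patch 3 is the polygon with vertices (1,5.333), (-1,7), (-1,11), (6,11), (6,1), (1,1).
By the shoelace formula its area is 59.67.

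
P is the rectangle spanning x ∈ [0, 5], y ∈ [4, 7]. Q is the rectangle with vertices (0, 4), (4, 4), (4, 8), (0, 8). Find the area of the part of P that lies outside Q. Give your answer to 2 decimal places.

|P∩Q|: x∈[0,4], y∈[4,7] → 4·3 = 12.
|P| = 15.
|P ∖ Q| = |P| − |P∩Q| = 15 − 12 = 3.00.

3.00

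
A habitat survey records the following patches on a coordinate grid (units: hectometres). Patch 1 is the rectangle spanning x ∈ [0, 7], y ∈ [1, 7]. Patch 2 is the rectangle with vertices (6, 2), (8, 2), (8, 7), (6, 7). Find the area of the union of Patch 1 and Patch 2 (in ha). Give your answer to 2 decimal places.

By inclusion–exclusion:
Individual areas: |Patch 1| = 42, |Patch 2| = 10.
|Patch 1∩Patch 2|: x∈[6,7], y∈[2,7] → 1·5 = 5.
|Patch 1 ∪ Patch 2| = 52 − 5 = 47.00.

47.00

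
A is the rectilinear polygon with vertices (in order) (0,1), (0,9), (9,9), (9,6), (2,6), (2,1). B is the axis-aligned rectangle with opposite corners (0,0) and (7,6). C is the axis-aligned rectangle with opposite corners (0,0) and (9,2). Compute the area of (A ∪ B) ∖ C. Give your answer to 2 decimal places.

|A ∪ B| = 69.
|(A ∪ B) ∩ C| = 14.
|(A ∪ B) ∖ C| = 69 − 14 = 55.00.

55.00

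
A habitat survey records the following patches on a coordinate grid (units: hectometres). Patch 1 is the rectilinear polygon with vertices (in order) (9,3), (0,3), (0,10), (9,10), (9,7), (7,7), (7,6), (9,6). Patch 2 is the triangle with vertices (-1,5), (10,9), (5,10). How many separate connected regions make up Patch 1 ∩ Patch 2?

1

Patch 1 ∩ Patch 2 is a single connected region.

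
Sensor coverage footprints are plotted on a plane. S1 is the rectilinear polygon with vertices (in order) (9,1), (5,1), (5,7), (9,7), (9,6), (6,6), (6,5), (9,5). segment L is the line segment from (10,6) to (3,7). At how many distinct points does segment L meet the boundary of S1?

The segment meets the boundary at (9,6.143), (5,6.714).

2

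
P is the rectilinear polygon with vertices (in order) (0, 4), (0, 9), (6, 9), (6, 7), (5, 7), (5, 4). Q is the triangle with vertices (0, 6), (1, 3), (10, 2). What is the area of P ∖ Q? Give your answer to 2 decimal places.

22.67

|P| = 27, |P∩Q| = 4.3333.
|P ∖ Q| = |P| − |P∩Q| = 27 − 4.3333 = 22.67.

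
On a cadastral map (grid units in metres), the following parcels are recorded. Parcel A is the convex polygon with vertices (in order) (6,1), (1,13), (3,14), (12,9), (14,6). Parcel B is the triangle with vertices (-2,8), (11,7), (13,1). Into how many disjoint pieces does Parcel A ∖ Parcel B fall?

Parcel A ∖ Parcel B splits into 2 disjoint pieces (area 7.6473, area 49.4373).

2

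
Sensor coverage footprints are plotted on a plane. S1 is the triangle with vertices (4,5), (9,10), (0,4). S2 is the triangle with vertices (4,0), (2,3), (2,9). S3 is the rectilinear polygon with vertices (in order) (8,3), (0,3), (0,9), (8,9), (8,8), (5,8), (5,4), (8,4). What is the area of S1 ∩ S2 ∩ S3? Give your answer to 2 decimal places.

0.83

The intersection is the polygon with vertices (2.947,4.737), (2,4.5), (2,5.333), (2.71,5.806).
By the shoelace formula its area is 0.83.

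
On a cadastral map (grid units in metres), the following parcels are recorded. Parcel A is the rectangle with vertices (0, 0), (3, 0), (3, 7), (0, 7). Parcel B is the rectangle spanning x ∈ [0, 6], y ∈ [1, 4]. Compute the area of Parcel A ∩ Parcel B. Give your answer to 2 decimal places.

|Parcel A∩Parcel B|: x∈[0,3], y∈[1,4] → 3·3 = 9.

9.00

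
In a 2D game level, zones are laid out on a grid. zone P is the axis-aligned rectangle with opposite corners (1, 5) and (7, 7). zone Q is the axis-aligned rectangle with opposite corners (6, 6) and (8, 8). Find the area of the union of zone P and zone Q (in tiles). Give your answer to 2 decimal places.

15.00

By inclusion–exclusion:
Individual areas: |zone P| = 12, |zone Q| = 4.
|zone P∩zone Q|: x∈[6,7], y∈[6,7] → 1·1 = 1.
|zone P ∪ zone Q| = 16 − 1 = 15.00.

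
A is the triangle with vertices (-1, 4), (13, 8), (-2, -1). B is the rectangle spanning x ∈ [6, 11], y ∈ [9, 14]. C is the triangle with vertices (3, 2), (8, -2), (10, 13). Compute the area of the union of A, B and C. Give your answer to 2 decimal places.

By inclusion–exclusion:
Individual areas: |A| = 33, |B| = 25, |C| = 41.5.
|A∩B| = 0.
|A∩C| = 9.4857.
|B∩C| = 4.0242.
|A∩B∩C| = 0.
|A ∪ B ∪ C| = 99.5 − 13.5099 + 0 = 85.99.

85.99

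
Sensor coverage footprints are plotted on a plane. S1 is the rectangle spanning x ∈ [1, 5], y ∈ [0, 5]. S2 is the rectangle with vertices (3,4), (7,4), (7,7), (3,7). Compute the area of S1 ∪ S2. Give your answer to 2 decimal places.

By inclusion–exclusion:
Individual areas: |S1| = 20, |S2| = 12.
|S1∩S2|: x∈[3,5], y∈[4,5] → 2·1 = 2.
|S1 ∪ S2| = 32 − 2 = 30.00.

30.00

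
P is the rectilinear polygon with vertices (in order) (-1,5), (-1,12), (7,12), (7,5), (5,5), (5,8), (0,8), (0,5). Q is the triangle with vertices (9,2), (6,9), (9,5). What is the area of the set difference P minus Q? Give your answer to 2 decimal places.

40.50

|P| = 41, |P∩Q| = 0.5.
|P ∖ Q| = |P| − |P∩Q| = 41 − 0.5 = 40.50.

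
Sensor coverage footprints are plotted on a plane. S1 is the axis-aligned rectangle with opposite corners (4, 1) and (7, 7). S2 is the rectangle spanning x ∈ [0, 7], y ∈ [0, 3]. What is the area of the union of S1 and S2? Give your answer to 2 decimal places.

33.00

By inclusion–exclusion:
Individual areas: |S1| = 18, |S2| = 21.
|S1∩S2|: x∈[4,7], y∈[1,3] → 3·2 = 6.
|S1 ∪ S2| = 39 − 6 = 33.00.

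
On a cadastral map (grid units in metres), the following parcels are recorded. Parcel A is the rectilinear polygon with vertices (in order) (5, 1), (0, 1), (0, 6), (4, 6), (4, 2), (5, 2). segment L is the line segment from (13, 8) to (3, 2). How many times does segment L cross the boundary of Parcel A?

1

The segment meets the boundary at (4,2.6).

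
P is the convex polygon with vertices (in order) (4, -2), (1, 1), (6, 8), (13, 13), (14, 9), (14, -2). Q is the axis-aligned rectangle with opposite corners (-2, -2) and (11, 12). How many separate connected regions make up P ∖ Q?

P ∖ Q is a single connected region.

1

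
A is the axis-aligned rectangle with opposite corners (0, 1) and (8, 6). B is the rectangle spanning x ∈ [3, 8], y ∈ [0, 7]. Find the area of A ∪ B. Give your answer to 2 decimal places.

50.00

By inclusion–exclusion:
Individual areas: |A| = 40, |B| = 35.
|A∩B|: x∈[3,8], y∈[1,6] → 5·5 = 25.
|A ∪ B| = 75 − 25 = 50.00.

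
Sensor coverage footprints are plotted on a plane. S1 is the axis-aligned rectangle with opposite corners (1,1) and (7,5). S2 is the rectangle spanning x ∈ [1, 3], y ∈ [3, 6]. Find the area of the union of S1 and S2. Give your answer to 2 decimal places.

By inclusion–exclusion:
Individual areas: |S1| = 24, |S2| = 6.
|S1∩S2|: x∈[1,3], y∈[3,5] → 2·2 = 4.
|S1 ∪ S2| = 30 − 4 = 26.00.

26.00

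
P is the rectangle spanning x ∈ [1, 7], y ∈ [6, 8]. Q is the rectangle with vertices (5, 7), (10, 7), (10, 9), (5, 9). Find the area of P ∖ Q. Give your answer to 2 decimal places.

10.00

|P∩Q|: x∈[5,7], y∈[7,8] → 2·1 = 2.
|P| = 12.
|P ∖ Q| = |P| − |P∩Q| = 12 − 2 = 10.00.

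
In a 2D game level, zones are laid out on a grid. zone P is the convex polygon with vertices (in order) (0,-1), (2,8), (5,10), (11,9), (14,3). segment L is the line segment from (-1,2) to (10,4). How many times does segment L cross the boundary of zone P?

The segment meets the boundary at (0.737,2.316).

1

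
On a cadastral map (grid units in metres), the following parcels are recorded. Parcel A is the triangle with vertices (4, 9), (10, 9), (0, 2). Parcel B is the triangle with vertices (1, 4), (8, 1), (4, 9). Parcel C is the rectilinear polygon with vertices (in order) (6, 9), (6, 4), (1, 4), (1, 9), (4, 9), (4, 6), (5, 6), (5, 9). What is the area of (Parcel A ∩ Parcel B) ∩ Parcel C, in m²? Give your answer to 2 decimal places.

7.95

The region (Parcel A ∩ Parcel B) ∩ Parcel C is the polygon with vertices (4,9), (4,6), (5,6), (5,7), (5.556,5.889), (2.857,4), (1.143,4).
By the shoelace formula its area is 7.95.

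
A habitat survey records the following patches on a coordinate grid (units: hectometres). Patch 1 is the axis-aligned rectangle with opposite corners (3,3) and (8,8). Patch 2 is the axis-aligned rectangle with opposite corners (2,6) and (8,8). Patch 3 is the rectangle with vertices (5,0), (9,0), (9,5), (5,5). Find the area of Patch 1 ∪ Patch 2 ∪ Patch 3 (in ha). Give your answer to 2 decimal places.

By inclusion–exclusion:
Individual areas: |Patch 1| = 25, |Patch 2| = 12, |Patch 3| = 20.
|Patch 1∩Patch 2|: x∈[3,8], y∈[6,8] → 5·2 = 10.
|Patch 1∩Patch 3|: x∈[5,8], y∈[3,5] → 3·2 = 6.
|Patch 2∩Patch 3| = 0 (no overlap).
|Patch 1∩Patch 2∩Patch 3| = 0.
|Patch 1 ∪ Patch 2 ∪ Patch 3| = 57 − 16 + 0 = 41.00.

41.00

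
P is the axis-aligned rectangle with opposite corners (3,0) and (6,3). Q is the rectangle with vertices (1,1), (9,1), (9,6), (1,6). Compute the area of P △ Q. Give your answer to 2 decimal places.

|P∩Q|: x∈[3,6], y∈[1,3] → 3·2 = 6.
|P △ Q| = |P| + |Q| − 2·|P∩Q| = 9 + 40 − 12 = 37.00.

37.00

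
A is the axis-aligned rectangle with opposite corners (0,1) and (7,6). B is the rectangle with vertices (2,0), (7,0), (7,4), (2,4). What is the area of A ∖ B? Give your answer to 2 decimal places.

|A∩B|: x∈[2,7], y∈[1,4] → 5·3 = 15.
|A| = 35.
|A ∖ B| = |A| − |A∩B| = 35 − 15 = 20.00.

20.00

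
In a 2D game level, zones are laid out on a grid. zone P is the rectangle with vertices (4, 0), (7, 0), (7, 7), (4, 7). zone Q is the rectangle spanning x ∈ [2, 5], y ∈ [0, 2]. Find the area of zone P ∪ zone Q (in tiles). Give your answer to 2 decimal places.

By inclusion–exclusion:
Individual areas: |zone P| = 21, |zone Q| = 6.
|zone P∩zone Q|: x∈[4,5], y∈[0,2] → 1·2 = 2.
|zone P ∪ zone Q| = 27 − 2 = 25.00.

25.00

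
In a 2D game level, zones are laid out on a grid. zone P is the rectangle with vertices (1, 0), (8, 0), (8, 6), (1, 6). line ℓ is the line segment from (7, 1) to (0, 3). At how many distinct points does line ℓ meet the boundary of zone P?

The segment meets the boundary at (1,2.714).

1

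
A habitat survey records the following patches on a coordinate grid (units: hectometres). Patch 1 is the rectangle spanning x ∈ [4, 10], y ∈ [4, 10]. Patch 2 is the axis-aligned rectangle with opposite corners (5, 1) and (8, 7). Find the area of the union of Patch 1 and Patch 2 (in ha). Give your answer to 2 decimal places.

By inclusion–exclusion:
Individual areas: |Patch 1| = 36, |Patch 2| = 18.
|Patch 1∩Patch 2|: x∈[5,8], y∈[4,7] → 3·3 = 9.
|Patch 1 ∪ Patch 2| = 54 − 9 = 45.00.

45.00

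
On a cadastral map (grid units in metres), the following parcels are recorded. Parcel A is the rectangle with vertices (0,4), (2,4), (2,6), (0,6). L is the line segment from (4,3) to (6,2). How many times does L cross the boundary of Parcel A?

The segment lies entirely outside Parcel A and never meets its boundary.

0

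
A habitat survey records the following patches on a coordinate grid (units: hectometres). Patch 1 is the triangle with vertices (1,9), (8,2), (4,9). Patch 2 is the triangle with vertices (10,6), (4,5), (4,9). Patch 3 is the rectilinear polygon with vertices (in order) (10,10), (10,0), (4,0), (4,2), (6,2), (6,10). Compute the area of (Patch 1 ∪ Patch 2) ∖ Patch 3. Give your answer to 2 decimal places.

11.93

|Patch 1 ∪ Patch 2| = 18.7547.
|(Patch 1 ∪ Patch 2) ∩ Patch 3| = 6.8261.
|(Patch 1 ∪ Patch 2) ∖ Patch 3| = 18.7547 − 6.8261 = 11.93.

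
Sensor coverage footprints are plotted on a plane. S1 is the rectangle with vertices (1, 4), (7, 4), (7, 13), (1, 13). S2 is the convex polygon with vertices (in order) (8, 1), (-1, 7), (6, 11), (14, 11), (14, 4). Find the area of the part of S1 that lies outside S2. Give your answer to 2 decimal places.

21.23

|S1| = 54, |S1∩S2| = 32.7738.
|S1 ∖ S2| = |S1| − |S1∩S2| = 54 − 32.7738 = 21.23.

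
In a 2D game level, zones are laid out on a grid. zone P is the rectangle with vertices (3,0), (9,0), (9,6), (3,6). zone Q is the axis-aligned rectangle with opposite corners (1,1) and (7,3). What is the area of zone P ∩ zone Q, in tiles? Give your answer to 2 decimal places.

|zone P∩zone Q|: x∈[3,7], y∈[1,3] → 4·2 = 8.

8.00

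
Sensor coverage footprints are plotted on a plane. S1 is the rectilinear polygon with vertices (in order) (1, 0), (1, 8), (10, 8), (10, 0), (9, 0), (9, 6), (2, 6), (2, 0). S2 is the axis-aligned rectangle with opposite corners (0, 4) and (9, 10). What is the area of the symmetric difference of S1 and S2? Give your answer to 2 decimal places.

|S1| = 30, |S2| = 54, |S1∩S2| = 18.
|S1 △ S2| = |S1| + |S2| − 2·|S1∩S2| = 30 + 54 − 36 = 48.00.

48.00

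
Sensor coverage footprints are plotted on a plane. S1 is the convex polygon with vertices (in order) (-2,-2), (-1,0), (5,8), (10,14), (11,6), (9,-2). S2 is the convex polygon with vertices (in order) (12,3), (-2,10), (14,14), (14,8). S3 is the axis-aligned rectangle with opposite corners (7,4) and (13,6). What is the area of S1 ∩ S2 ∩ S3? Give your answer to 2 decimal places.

5.25

The intersection is the polygon with vertices (10.5,4), (10,4), (7,5.5), (7,6), (11,6).
By the shoelace formula its area is 5.25.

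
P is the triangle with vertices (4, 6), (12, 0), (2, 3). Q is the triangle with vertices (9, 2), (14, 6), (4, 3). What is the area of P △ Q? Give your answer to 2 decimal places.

22.78

|P| = 18, |Q| = 12.5, |P∩Q| = 3.8594.
|P △ Q| = |P| + |Q| − 2·|P∩Q| = 18 + 12.5 − 7.7189 = 22.78.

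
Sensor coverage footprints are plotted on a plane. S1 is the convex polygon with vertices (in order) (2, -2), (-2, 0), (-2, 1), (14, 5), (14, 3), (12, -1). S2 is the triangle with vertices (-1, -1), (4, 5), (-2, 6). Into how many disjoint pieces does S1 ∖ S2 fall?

S1 ∖ S2 splits into 2 disjoint pieces (area 61.0341, area 1.0451).

2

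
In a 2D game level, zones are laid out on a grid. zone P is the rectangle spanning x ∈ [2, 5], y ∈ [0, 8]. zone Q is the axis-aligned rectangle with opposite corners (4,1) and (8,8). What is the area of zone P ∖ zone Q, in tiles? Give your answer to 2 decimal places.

|zone P∩zone Q|: x∈[4,5], y∈[1,8] → 1·7 = 7.
|zone P| = 24.
|zone P ∖ zone Q| = |zone P| − |zone P∩zone Q| = 24 − 7 = 17.00.

17.00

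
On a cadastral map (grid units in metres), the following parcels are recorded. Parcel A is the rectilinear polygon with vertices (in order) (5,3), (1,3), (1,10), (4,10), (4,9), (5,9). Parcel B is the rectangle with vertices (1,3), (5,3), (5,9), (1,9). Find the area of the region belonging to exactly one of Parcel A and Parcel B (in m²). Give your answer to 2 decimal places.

|Parcel A| = 27, |Parcel B| = 24, |Parcel A∩Parcel B| = 24.
|Parcel A △ Parcel B| = |Parcel A| + |Parcel B| − 2·|Parcel A∩Parcel B| = 27 + 24 − 48 = 3.00.

3.00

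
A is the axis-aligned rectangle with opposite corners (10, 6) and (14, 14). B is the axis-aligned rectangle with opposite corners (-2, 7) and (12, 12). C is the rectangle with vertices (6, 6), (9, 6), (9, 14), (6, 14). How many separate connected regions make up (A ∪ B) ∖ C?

(A ∪ B) ∖ C splits into 2 disjoint pieces (area 37, area 40).

2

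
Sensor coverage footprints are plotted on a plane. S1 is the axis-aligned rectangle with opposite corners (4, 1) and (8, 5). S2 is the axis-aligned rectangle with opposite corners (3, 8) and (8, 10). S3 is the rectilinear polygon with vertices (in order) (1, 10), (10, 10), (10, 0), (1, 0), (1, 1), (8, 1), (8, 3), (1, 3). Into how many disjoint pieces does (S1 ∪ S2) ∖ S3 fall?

(S1 ∪ S2) ∖ S3 is a single connected region.

1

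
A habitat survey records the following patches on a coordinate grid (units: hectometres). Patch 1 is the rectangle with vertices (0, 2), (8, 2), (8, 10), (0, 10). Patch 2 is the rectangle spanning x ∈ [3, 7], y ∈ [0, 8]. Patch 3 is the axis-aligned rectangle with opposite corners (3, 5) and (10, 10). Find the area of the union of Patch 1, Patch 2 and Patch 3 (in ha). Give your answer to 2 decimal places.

By inclusion–exclusion:
Individual areas: |Patch 1| = 64, |Patch 2| = 32, |Patch 3| = 35.
|Patch 1∩Patch 2|: x∈[3,7], y∈[2,8] → 4·6 = 24.
|Patch 1∩Patch 3|: x∈[3,8], y∈[5,10] → 5·5 = 25.
|Patch 2∩Patch 3|: x∈[3,7], y∈[5,8] → 4·3 = 12.
|Patch 1∩Patch 2∩Patch 3| = 12.
|Patch 1 ∪ Patch 2 ∪ Patch 3| = 131 − 61 + 12 = 82.00.

82.00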